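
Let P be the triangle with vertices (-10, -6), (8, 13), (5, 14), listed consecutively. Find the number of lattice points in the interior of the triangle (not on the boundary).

Using the shoelace formula, 2A = |[(-10)·13 − 8·(-6)] + [8·14 − 5·13] + [5·(-6) − (-10)·14]| = 75, so the area is 75/2.
The number of boundary lattice points is Σ gcd(|Δx|,|Δy|) = gcd(18,19) + gcd(3,1) + gcd(15,20) = 1+1+5 = 7.
Pick's theorem gives I = A − B/2 + 1 = 75/2 − 7/2 + 1 = 35.

35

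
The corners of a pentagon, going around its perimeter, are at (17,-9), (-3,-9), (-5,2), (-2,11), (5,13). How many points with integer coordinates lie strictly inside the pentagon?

The shoelace formula gives twice the area as |(17·(-9) − (-3)·(-9)) + ((-3)·2 − (-5)·(-9)) + ((-5)·11 − (-2)·2) + ((-2)·13 − 5·11) + (5·(-9) − 17·13)| = 629, so the area is 314.5.
The number of boundary lattice points is Σ gcd(|Δx|,|Δy|) = gcd(20,0) + gcd(2,11) + gcd(3,9) + gcd(7,2) + gcd(12,22) = 20+1+3+1+2 = 27.
By Pick's theorem A = I + B/2 − 1, so I = 314.5 − 27/2 + 1 = 302.

302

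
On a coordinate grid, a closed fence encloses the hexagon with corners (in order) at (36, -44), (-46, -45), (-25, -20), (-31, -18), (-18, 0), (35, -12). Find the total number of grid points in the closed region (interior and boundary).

Using the shoelace formula, 2A = |(36·(-45) − (-46)·(-44)) + ((-46)·(-20) − (-25)·(-45)) + ((-25)·(-18) − (-31)·(-20)) + ((-31)·0 − (-18)·(-18)) + ((-18)·(-12) − 35·0) + (35·(-44) − 36·(-12))| = 5235, so the area is 5235/2.
Summing gcd(|Δx|,|Δy|) over the edges gives the boundary count: gcd(82,1) + gcd(21,25) + gcd(6,2) + gcd(13,18) + gcd(53,12) + gcd(1,32) = 1+1+2+1+1+1 = 7.
Pick's theorem gives I = A − B/2 + 1 = 5235/2 − 7/2 + 1 = 2615, so the closed region contains I + B = 2615 + 7 = 2622 lattice points.

2622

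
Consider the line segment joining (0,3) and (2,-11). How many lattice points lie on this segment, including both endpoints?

The number of lattice points on a segment between lattice points is gcd(|Δx|,|Δy|) + 1 = gcd(2,14) + 1 = 2 + 1 = 3.

3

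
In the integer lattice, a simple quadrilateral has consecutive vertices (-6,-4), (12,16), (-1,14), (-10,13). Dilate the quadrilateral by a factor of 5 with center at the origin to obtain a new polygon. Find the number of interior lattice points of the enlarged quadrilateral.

The shoelace formula gives twice the area as |((-6)·16 − 12·(-4)) + (12·14 − (-1)·16) + ((-1)·13 − (-10)·14) + ((-10)·(-4) − (-6)·13)| = 381, so the area is 190.5.
Summing gcd(|Δx|,|Δy|) over the edges gives the boundary count: gcd(18,20) + gcd(13,2) + gcd(9,1) + gcd(4,17) = 2+1+1+1 = 5.
Scaling by 5 multiplies the area by 5² = 25 (so the new area is 9525/2) and multiplies the boundary lattice-point count by 5, giving 25.
By Pick's theorem, the interior count of the dilated polygon is 9525/2 − 25/2 + 1 = 4751.

4751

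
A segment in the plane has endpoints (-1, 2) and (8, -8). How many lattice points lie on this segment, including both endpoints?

The number of lattice points on a segment between lattice points is gcd(|Δx|,|Δy|) + 1 = gcd(9,10) + 1 = 1 + 1 = 2.

2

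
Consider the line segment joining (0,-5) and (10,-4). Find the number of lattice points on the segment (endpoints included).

2

The number of lattice points on a segment between lattice points is gcd(|Δx|,|Δy|) + 1 = gcd(10,1) + 1 = 1 + 1 = 2.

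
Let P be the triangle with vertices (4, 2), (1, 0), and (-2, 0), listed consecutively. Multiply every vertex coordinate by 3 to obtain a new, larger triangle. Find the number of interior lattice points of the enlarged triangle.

By the shoelace formula, twice the signed area is |(4·0 − 1·2) + (1·0 − (-2)·0) + ((-2)·2 − 4·0)| = 6, so the area is 3.
The number of boundary lattice points is Σ gcd(|Δx|,|Δy|) = gcd(3,2) + gcd(3,0) + gcd(6,2) = 1+3+2 = 6.
Scaling by 3 multiplies the area by 3² = 9 (so the new area is 27) and multiplies the boundary lattice-point count by 3, giving 18.
By Pick's theorem, the interior count of the dilated polygon is 27 − 18/2 + 1 = 19.

19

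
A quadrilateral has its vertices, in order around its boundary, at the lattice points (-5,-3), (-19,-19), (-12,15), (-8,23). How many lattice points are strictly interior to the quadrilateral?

The shoelace formula gives twice the area as |[(-5)·(-19) − (-19)·(-3)] + [(-19)·15 − (-12)·(-19)] + [(-12)·23 − (-8)·15] + [(-8)·(-3) − (-5)·23]| = 492, so the area is 246.
Along each edge there are gcd(|Δx|,|Δy|)+1 lattice points, so counting each shared vertex once the boundary has gcd(14,16) + gcd(7,34) + gcd(4,8) + gcd(3,26) = 2+1+4+1 = 8.
By Pick's theorem A = I + B/2 − 1, so I = 246 − 8/2 + 1 = 243.

243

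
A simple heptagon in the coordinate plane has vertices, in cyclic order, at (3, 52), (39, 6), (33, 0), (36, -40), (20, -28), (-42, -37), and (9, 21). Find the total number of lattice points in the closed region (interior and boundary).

2907

The shoelace formula gives twice the area as |(3·6 − 39·52) + (39·0 − 33·6) + (33·(-40) − 36·0) + (36·(-28) − 20·(-40)) + (20·(-37) − (-42)·(-28)) + ((-42)·21 − 9·(-37)) + (9·52 − 3·21)| = 5796, so the area is 2898.
The number of boundary lattice points is Σ gcd(|Δx|,|Δy|) = gcd(36,46) + gcd(6,6) + gcd(3,40) + gcd(16,12) + gcd(62,9) + gcd(51,58) + gcd(6,31) = 2+6+1+4+1+1+1 = 16.
Pick's theorem gives I = A − B/2 + 1 = 2898 − 16/2 + 1 = 2891, so the closed region contains I + B = 2891 + 16 = 2907 lattice points.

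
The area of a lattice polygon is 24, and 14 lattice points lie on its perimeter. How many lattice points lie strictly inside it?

From Pick's theorem, I = A − B/2 + 1 = 24 − 14/2 + 1 = 18.

18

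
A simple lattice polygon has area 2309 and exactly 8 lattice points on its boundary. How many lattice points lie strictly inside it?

2306

Pick's theorem A = I + B/2 − 1 rearranges to I = A − B/2 + 1 = 2309 − 8/2 + 1 = 2306.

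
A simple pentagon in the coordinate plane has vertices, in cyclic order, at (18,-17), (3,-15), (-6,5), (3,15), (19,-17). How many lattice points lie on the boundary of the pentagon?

20

Summing gcd(|Δx|,|Δy|) over the edges gives the boundary count: gcd(15,2) + gcd(9,20) + gcd(9,10) + gcd(16,32) + gcd(1,0) = 1+1+1+16+1 = 20.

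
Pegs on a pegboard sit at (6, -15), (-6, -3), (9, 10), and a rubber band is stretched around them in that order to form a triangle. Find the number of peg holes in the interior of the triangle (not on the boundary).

By the shoelace formula, twice the signed area is |(6·(-3) − (-6)·(-15)) + ((-6)·10 − 9·(-3)) + (9·(-15) − 6·10)| = 336, so the area is 168.
Along each edge there are gcd(|Δx|,|Δy|)+1 lattice points, so counting each shared vertex once the boundary has gcd(12,12) + gcd(15,13) + gcd(3,25) = 12+1+1 = 14.
By Pick's theorem A = I + B/2 − 1, so I = 168 − 14/2 + 1 = 162.

162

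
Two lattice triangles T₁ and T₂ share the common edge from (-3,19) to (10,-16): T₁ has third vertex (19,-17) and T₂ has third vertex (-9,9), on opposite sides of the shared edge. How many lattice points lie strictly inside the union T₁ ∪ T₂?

319

The union is the simple quadrilateral with vertices (-3,19), (19,-17), (10,-16), (-9,9) in order.
By the shoelace formula, twice the signed area is |[(-3)·(-17) − 19·19] + [19·(-16) − 10·(-17)] + [10·9 − (-9)·(-16)] + [(-9)·19 − (-3)·9]| = 642, so the area is 321.
Along each edge there are gcd(|Δx|,|Δy|)+1 lattice points, so counting each shared vertex once the boundary has gcd(22,36) + gcd(9,1) + gcd(19,25) + gcd(6,10) = 2+1+1+2 = 6.
By Pick's theorem I = A − B/2 + 1 = 321 − 6/2 + 1 = 319.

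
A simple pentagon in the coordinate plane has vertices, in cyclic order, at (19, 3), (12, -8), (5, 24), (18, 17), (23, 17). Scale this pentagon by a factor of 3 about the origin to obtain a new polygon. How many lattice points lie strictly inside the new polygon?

By the shoelace formula, twice the signed area is |(19·(-8) − 12·3) + (12·24 − 5·(-8)) + (5·17 − 18·24) + (18·17 − 23·17) + (23·3 − 19·17)| = 546, so the area is 273.
Summing gcd(|Δx|,|Δy|) over the edges gives the boundary count: gcd(7,11) + gcd(7,32) + gcd(13,7) + gcd(5,0) + gcd(4,14) = 1+1+1+5+2 = 10.
Scaling by 3 multiplies the area by 3² = 9 (so the new area is 2457) and multiplies the boundary lattice-point count by 3, giving 30.
By Pick's theorem, the interior count of the dilated polygon is 2457 − 30/2 + 1 = 2443.

2443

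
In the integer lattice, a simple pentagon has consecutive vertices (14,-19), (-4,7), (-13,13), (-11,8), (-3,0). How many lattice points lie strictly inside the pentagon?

Using the shoelace formula, 2A = |[14·7 − (-4)·(-19)] + [(-4)·13 − (-13)·7] + [(-13)·8 − (-11)·13] + [(-11)·0 − (-3)·8] + [(-3)·(-19) − 14·0]| = 181, so the area is 181/2.
The number of boundary lattice points is Σ gcd(|Δx|,|Δy|) = gcd(18,26) + gcd(9,6) + gcd(2,5) + gcd(8,8) + gcd(17,19) = 2+3+1+8+1 = 15.
By Pick's theorem A = I + B/2 − 1, so I = 181/2 − 15/2 + 1 = 84.

84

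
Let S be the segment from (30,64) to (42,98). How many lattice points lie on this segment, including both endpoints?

3

The number of lattice points on a segment between lattice points is gcd(|Δx|,|Δy|) + 1 = gcd(12,34) + 1 = 2 + 1 = 3.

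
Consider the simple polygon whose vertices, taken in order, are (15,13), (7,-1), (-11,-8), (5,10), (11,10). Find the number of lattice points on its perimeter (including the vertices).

12

The number of boundary lattice points is Σ gcd(|Δx|,|Δy|) = gcd(8,14) + gcd(18,7) + gcd(16,18) + gcd(6,0) + gcd(4,3) = 2+1+2+6+1 = 12.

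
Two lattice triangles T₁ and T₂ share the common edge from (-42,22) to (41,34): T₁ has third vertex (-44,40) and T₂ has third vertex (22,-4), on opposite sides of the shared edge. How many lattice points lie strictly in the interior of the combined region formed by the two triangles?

The union is the simple quadrilateral with vertices (-42,22), (-44,40), (41,34), (22,-4) in order.
Using the shoelace formula, 2A = |((-42)·40 − (-44)·22) + ((-44)·34 − 41·40) + (41·(-4) − 22·34) + (22·22 − (-42)·(-4))| = 4444, so the area is 2222.
The number of boundary lattice points is Σ gcd(|Δx|,|Δy|) = gcd(2,18) + gcd(85,6) + gcd(19,38) + gcd(64,26) = 2+1+19+2 = 24.
By Pick's theorem I = A − B/2 + 1 = 2222 − 24/2 + 1 = 2211.

2211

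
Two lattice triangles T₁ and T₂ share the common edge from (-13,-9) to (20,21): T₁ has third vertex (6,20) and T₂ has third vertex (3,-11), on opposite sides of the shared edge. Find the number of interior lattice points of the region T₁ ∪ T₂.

465

The union is the simple quadrilateral with vertices (-13,-9), (6,20), (20,21), (3,-11) in order.
The shoelace formula gives twice the area as |[(-13)·20 − 6·(-9)] + [6·21 − 20·20] + [20·(-11) − 3·21] + [3·(-9) − (-13)·(-11)]| = 933, so the area is 933/2.
Summing gcd(|Δx|,|Δy|) over the edges gives the boundary count: gcd(19,29) + gcd(14,1) + gcd(17,32) + gcd(16,2) = 1+1+1+2 = 5.
By Pick's theorem I = A − B/2 + 1 = 933/2 − 5/2 + 1 = 465.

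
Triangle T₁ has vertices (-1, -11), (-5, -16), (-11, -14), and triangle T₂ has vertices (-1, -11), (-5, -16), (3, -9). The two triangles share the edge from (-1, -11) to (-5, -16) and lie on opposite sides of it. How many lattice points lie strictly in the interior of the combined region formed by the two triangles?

The union is the simple quadrilateral with vertices (-1, -11), (-11, -14), (-5, -16), (3, -9) in order.
The shoelace formula gives twice the area as |[(-1)·(-14) − (-11)·(-11)] + [(-11)·(-16) − (-5)·(-14)] + [(-5)·(-9) − 3·(-16)] + [3·(-11) − (-1)·(-9)]| = 50, so the area is 25.
The number of boundary lattice points is Σ gcd(|Δx|,|Δy|) = gcd(10,3) + gcd(6,2) + gcd(8,7) + gcd(4,2) = 1+2+1+2 = 6.
By Pick's theorem I = A − B/2 + 1 = 25 − 6/2 + 1 = 23.

23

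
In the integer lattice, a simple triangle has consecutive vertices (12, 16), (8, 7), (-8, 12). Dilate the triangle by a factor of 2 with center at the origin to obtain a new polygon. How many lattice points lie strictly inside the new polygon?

Using the shoelace formula, 2A = |(12·7 − 8·16) + (8·12 − (-8)·7) + ((-8)·16 − 12·12)| = 164, so the area is 82.
Along each edge there are gcd(|Δx|,|Δy|)+1 lattice points, so counting each shared vertex once the boundary has gcd(4,9) + gcd(16,5) + gcd(20,4) = 1+1+4 = 6.
Scaling by 2 multiplies the area by 2² = 4 (so the new area is 328) and multiplies the boundary lattice-point count by 2, giving 12.
By Pick's theorem, the interior count of the dilated polygon is 328 − 12/2 + 1 = 323.

323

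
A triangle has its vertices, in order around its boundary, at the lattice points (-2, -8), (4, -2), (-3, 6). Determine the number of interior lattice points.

42

Using the shoelace formula, 2A = |((-2)·(-2) − 4·(-8)) + (4·6 − (-3)·(-2)) + ((-3)·(-8) − (-2)·6)| = 90, so the area is 45.
Along each edge there are gcd(|Δx|,|Δy|)+1 lattice points, so counting each shared vertex once the boundary has gcd(6,6) + gcd(7,8) + gcd(1,14) = 6+1+1 = 8.
Pick's theorem gives I = A − B/2 + 1 = 45 − 8/2 + 1 = 42.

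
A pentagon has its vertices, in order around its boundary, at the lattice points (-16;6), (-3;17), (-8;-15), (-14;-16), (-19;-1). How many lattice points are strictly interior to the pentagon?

By the shoelace formula, twice the signed area is |[(-16)·17 − (-3)·6] + [(-3)·(-15) − (-8)·17] + [(-8)·(-16) − (-14)·(-15)] + [(-14)·(-1) − (-19)·(-16)] + [(-19)·6 − (-16)·(-1)]| = 575, so the area is 287.5.
Summing gcd(|Δx|,|Δy|) over the edges gives the boundary count: gcd(13,11) + gcd(5,32) + gcd(6,1) + gcd(5,15) + gcd(3,7) = 1+1+1+5+1 = 9.
By Pick's theorem A = I + B/2 − 1, so I = 287.5 − 9/2 + 1 = 284.

284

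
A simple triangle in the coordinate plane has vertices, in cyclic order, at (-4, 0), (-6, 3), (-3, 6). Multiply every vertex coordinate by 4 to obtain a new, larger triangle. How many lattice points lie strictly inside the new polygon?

111

By the shoelace formula, twice the signed area is |((-4)·3 − (-6)·0) + ((-6)·6 − (-3)·3) + ((-3)·0 − (-4)·6)| = 15, so the area is 15/2.
The number of boundary lattice points is Σ gcd(|Δx|,|Δy|) = gcd(2,3) + gcd(3,3) + gcd(1,6) = 1+3+1 = 5.
Scaling by 4 multiplies the area by 4² = 16 (so the new area is 120) and multiplies the boundary lattice-point count by 4, giving 20.
By Pick's theorem, the interior count of the dilated polygon is 120 − 20/2 + 1 = 111.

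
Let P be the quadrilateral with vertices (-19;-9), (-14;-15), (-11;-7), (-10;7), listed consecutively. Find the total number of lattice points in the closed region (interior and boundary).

By the shoelace formula, twice the signed area is |((-19)·(-15) − (-14)·(-9)) + ((-14)·(-7) − (-11)·(-15)) + ((-11)·7 − (-10)·(-7)) + ((-10)·(-9) − (-19)·7)| = 168, so the area is 84.
The number of boundary lattice points is Σ gcd(|Δx|,|Δy|) = gcd(5,6) + gcd(3,8) + gcd(1,14) + gcd(9,16) = 1+1+1+1 = 4.
Pick's theorem gives I = A − B/2 + 1 = 84 − 4/2 + 1 = 83, so the closed region contains I + B = 83 + 4 = 87 lattice points.

87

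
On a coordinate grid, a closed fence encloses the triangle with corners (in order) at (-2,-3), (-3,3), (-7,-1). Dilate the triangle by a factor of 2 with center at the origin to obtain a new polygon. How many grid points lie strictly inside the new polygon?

51

The shoelace formula gives twice the area as |((-2)·3 − (-3)·(-3)) + ((-3)·(-1) − (-7)·3) + ((-7)·(-3) − (-2)·(-1))| = 28, so the area is 14.
Summing gcd(|Δx|,|Δy|) over the edges gives the boundary count: gcd(1,6) + gcd(4,4) + gcd(5,2) = 1+4+1 = 6.
Scaling by 2 multiplies the area by 2² = 4 (so the new area is 56) and multiplies the boundary lattice-point count by 2, giving 12.
By Pick's theorem, the interior count of the dilated polygon is 56 − 12/2 + 1 = 51.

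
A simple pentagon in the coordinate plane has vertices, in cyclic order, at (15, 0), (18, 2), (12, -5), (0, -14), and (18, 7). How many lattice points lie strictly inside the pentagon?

Using the shoelace formula, 2A = |[15·2 − 18·0] + [18·(-5) − 12·2] + [12·(-14) − 0·(-5)] + [0·7 − 18·(-14)] + [18·0 − 15·7]| = 105, so the area is 52.5.
Along each edge there are gcd(|Δx|,|Δy|)+1 lattice points, so counting each shared vertex once the boundary has gcd(3,2) + gcd(6,7) + gcd(12,9) + gcd(18,21) + gcd(3,7) = 1+1+3+3+1 = 9.
By Pick's theorem A = I + B/2 − 1, so I = 52.5 − 9/2 + 1 = 49.

49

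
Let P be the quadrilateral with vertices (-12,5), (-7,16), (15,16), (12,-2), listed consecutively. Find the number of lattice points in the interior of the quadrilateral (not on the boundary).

335

The shoelace formula gives twice the area as |[(-12)·16 − (-7)·5] + [(-7)·16 − 15·16] + [15·(-2) − 12·16] + [12·5 − (-12)·(-2)]| = 695, so the area is 695/2.
The number of boundary lattice points is Σ gcd(|Δx|,|Δy|) = gcd(5,11) + gcd(22,0) + gcd(3,18) + gcd(24,7) = 1+22+3+1 = 27.
Pick's theorem gives I = A − B/2 + 1 = 695/2 − 27/2 + 1 = 335.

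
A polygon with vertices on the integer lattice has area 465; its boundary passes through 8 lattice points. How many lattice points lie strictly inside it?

462

From Pick's theorem, I = A − B/2 + 1 = 465 − 8/2 + 1 = 462.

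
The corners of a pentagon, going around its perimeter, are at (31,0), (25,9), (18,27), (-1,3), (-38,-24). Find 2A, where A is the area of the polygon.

1755

Using the shoelace formula, 2A = |[31·9 − 25·0] + [25·27 − 18·9] + [18·3 − (-1)·27] + [(-1)·(-24) − (-38)·3] + [(-38)·0 − 31·(-24)]| = 1755, so the area is 877.5.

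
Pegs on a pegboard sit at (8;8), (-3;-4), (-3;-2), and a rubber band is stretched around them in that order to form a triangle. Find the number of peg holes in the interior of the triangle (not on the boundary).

10

By the shoelace formula, twice the signed area is |[8·(-4) − (-3)·8] + [(-3)·(-2) − (-3)·(-4)] + [(-3)·8 − 8·(-2)]| = 22, so the area is 11.
Summing gcd(|Δx|,|Δy|) over the edges gives the boundary count: gcd(11,12) + gcd(0,2) + gcd(11,10) = 1+2+1 = 4.
Pick's theorem gives I = A − B/2 + 1 = 11 − 4/2 + 1 = 10.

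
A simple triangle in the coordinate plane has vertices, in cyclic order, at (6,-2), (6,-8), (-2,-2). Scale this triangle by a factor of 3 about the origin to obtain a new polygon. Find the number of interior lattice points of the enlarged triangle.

By the shoelace formula, twice the signed area is |(6·(-8) − 6·(-2)) + (6·(-2) − (-2)·(-8)) + ((-2)·(-2) − 6·(-2))| = 48, so the area is 24.
Along each edge there are gcd(|Δx|,|Δy|)+1 lattice points, so counting each shared vertex once the boundary has gcd(0,6) + gcd(8,6) + gcd(8,0) = 6+2+8 = 16.
Scaling by 3 multiplies the area by 3² = 9 (so the new area is 216) and multiplies the boundary lattice-point count by 3, giving 48.
By Pick's theorem, the interior count of the dilated polygon is 216 − 48/2 + 1 = 193.

193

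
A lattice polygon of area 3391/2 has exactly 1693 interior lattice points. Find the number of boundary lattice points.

7

Pick's theorem gives A = I + B/2 − 1, so B = 2(A − I + 1) = 2(3391/2 − 1693 + 1) = 7.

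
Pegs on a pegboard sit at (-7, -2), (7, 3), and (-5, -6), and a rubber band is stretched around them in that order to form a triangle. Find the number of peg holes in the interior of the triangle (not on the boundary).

31

The shoelace formula gives twice the area as |((-7)·3 − 7·(-2)) + (7·(-6) − (-5)·3) + ((-5)·(-2) − (-7)·(-6))| = 66, so the area is 33.
Summing gcd(|Δx|,|Δy|) over the edges gives the boundary count: gcd(14,5) + gcd(12,9) + gcd(2,4) = 1+3+2 = 6.
Pick's theorem gives I = A − B/2 + 1 = 33 − 6/2 + 1 = 31.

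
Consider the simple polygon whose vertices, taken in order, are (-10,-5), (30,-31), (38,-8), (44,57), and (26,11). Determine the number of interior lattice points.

1445

By the shoelace formula, twice the signed area is |((-10)·(-31) − 30·(-5)) + (30·(-8) − 38·(-31)) + (38·57 − 44·(-8)) + (44·11 − 26·57) + (26·(-5) − (-10)·11)| = 2898, so the area is 1449.
Summing gcd(|Δx|,|Δy|) over the edges gives the boundary count: gcd(40,26) + gcd(8,23) + gcd(6,65) + gcd(18,46) + gcd(36,16) = 2+1+1+2+4 = 10.
By Pick's theorem A = I + B/2 − 1, so I = 1449 − 10/2 + 1 = 1445.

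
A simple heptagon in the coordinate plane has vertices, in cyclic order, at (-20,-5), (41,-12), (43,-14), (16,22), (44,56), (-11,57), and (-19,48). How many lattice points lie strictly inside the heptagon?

Using the shoelace formula, 2A = |[(-20)·(-12) − 41·(-5)] + [41·(-14) − 43·(-12)] + [43·22 − 16·(-14)] + [16·56 − 44·22] + [44·57 − (-11)·56] + [(-11)·48 − (-19)·57] + [(-19)·(-5) − (-20)·48]| = 6219, so the area is 3109.5.
Along each edge there are gcd(|Δx|,|Δy|)+1 lattice points, so counting each shared vertex once the boundary has gcd(61,7) + gcd(2,2) + gcd(27,36) + gcd(28,34) + gcd(55,1) + gcd(8,9) + gcd(1,53) = 1+2+9+2+1+1+1 = 17.
By Pick's theorem A = I + B/2 − 1, so I = 3109.5 − 17/2 + 1 = 3102.

3102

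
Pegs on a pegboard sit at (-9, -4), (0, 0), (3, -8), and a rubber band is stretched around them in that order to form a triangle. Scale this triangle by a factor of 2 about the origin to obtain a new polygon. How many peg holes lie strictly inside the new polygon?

Using the shoelace formula, 2A = |[(-9)·0 − 0·(-4)] + [0·(-8) − 3·0] + [3·(-4) − (-9)·(-8)]| = 84, so the area is 42.
Summing gcd(|Δx|,|Δy|) over the edges gives the boundary count: gcd(9,4) + gcd(3,8) + gcd(12,4) = 1+1+4 = 6.
Scaling by 2 multiplies the area by 2² = 4 (so the new area is 168) and multiplies the boundary lattice-point count by 2, giving 12.
By Pick's theorem, the interior count of the dilated polygon is 168 − 12/2 + 1 = 163.

163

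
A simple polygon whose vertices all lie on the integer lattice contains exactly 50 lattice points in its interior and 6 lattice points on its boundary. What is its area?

Pick's theorem states A = I + B/2 − 1, so A = 50 + 6/2 − 1 = 52.

52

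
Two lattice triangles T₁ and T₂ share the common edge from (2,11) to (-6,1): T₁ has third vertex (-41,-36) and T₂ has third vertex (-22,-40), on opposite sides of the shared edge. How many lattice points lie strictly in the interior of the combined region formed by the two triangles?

109

The union is the simple quadrilateral with vertices (2,11), (-41,-36), (-6,1), (-22,-40) in order.
Using the shoelace formula, 2A = |[2·(-36) − (-41)·11] + [(-41)·1 − (-6)·(-36)] + [(-6)·(-40) − (-22)·1] + [(-22)·11 − 2·(-40)]| = 222, so the area is 111.
Along each edge there are gcd(|Δx|,|Δy|)+1 lattice points, so counting each shared vertex once the boundary has gcd(43,47) + gcd(35,37) + gcd(16,41) + gcd(24,51) = 1+1+1+3 = 6.
By Pick's theorem I = A − B/2 + 1 = 111 − 6/2 + 1 = 109.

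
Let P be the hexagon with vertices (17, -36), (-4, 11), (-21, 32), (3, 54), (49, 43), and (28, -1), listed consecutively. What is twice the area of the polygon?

The shoelace formula gives twice the area as |[17·11 − (-4)·(-36)] + [(-4)·32 − (-21)·11] + [(-21)·54 − 3·32] + [3·43 − 49·54] + [49·(-1) − 28·43] + [28·(-36) − 17·(-1)]| = 5845, so the area is 2922.5.

5845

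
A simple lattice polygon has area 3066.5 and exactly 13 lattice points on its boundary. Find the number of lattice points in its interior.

Pick's theorem A = I + B/2 − 1 rearranges to I = A − B/2 + 1 = 3066.5 − 13/2 + 1 = 3061.

3061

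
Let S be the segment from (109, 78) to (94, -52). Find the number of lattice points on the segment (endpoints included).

The number of lattice points on a segment between lattice points is gcd(|Δx|,|Δy|) + 1 = gcd(15,130) + 1 = 5 + 1 = 6.

6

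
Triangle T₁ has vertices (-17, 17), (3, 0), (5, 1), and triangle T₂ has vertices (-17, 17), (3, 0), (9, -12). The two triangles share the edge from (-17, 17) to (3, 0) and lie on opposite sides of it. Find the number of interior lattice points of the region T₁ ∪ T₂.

92

The union is the simple quadrilateral with vertices (-17, 17), (5, 1), (3, 0), (9, -12) in order.
By the shoelace formula, twice the signed area is |[(-17)·1 − 5·17] + [5·0 − 3·1] + [3·(-12) − 9·0] + [9·17 − (-17)·(-12)]| = 192, so the area is 96.
Along each edge there are gcd(|Δx|,|Δy|)+1 lattice points, so counting each shared vertex once the boundary has gcd(22,16) + gcd(2,1) + gcd(6,12) + gcd(26,29) = 2+1+6+1 = 10.
By Pick's theorem I = A − B/2 + 1 = 96 − 10/2 + 1 = 92.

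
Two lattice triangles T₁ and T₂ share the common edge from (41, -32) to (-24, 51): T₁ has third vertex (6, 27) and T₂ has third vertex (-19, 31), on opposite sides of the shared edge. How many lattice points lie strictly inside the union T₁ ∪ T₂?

The union is the simple quadrilateral with vertices (41, -32), (6, 27), (-24, 51), (-19, 31) in order.
Using the shoelace formula, 2A = |(41·27 − 6·(-32)) + (6·51 − (-24)·27) + ((-24)·31 − (-19)·51) + ((-19)·(-32) − 41·31)| = 1815, so the area is 907.5.
Summing gcd(|Δx|,|Δy|) over the edges gives the boundary count: gcd(35,59) + gcd(30,24) + gcd(5,20) + gcd(60,63) = 1+6+5+3 = 15.
By Pick's theorem I = A − B/2 + 1 = 907.5 − 15/2 + 1 = 901.

901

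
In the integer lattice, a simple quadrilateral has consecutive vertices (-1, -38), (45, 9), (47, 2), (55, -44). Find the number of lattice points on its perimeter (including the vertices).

6

Summing gcd(|Δx|,|Δy|) over the edges gives the boundary count: gcd(46,47) + gcd(2,7) + gcd(8,46) + gcd(56,6) = 1+1+2+2 = 6.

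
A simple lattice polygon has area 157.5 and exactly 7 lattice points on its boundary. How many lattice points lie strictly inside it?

155

From Pick's theorem, I = A − B/2 + 1 = 157.5 − 7/2 + 1 = 155.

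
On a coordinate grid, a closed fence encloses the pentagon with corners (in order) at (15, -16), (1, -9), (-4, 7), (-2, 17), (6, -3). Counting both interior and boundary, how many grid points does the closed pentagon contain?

183

Using the shoelace formula, 2A = |[15·(-9) − 1·(-16)] + [1·7 − (-4)·(-9)] + [(-4)·17 − (-2)·7] + [(-2)·(-3) − 6·17] + [6·(-16) − 15·(-3)]| = 349, so the area is 349/2.
Along each edge there are gcd(|Δx|,|Δy|)+1 lattice points, so counting each shared vertex once the boundary has gcd(14,7) + gcd(5,16) + gcd(2,10) + gcd(8,20) + gcd(9,13) = 7+1+2+4+1 = 15.
Pick's theorem gives I = A − B/2 + 1 = 349/2 − 15/2 + 1 = 168, so the closed region contains I + B = 168 + 15 = 183 lattice points.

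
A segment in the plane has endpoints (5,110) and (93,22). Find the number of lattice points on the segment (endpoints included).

The number of lattice points on a segment between lattice points is gcd(|Δx|,|Δy|) + 1 = gcd(88,88) + 1 = 88 + 1 = 89.

89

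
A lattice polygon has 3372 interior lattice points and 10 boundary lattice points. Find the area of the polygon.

By Pick's theorem, A = I + B/2 − 1 = 3372 + 10/2 − 1 = 3376.

3376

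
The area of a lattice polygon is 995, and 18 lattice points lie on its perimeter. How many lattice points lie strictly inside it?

987

Pick's theorem A = I + B/2 − 1 rearranges to I = A − B/2 + 1 = 995 − 18/2 + 1 = 987.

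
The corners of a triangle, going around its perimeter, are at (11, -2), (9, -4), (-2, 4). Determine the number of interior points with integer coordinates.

18

By the shoelace formula, twice the signed area is |[11·(-4) − 9·(-2)] + [9·4 − (-2)·(-4)] + [(-2)·(-2) − 11·4]| = 38, so the area is 19.
The number of boundary lattice points is Σ gcd(|Δx|,|Δy|) = gcd(2,2) + gcd(11,8) + gcd(13,6) = 2+1+1 = 4.
By Pick's theorem A = I + B/2 − 1, so I = 19 − 4/2 + 1 = 18.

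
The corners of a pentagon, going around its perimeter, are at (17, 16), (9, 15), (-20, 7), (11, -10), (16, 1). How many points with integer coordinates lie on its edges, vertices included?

Along each edge there are gcd(|Δx|,|Δy|)+1 lattice points, so counting each shared vertex once the boundary has gcd(8,1) + gcd(29,8) + gcd(31,17) + gcd(5,11) + gcd(1,15) = 1+1+1+1+1 = 5.

5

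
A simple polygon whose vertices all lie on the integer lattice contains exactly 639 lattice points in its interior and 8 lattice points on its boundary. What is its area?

Pick's theorem states A = I + B/2 − 1, so A = 639 + 8/2 − 1 = 642.

642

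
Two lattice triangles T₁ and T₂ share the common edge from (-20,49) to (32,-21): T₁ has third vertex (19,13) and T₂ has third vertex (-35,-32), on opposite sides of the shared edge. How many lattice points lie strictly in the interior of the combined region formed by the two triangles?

The union is the simple quadrilateral with vertices (-20,49), (19,13), (32,-21), (-35,-32) in order.
By the shoelace formula, twice the signed area is |((-20)·13 − 19·49) + (19·(-21) − 32·13) + (32·(-32) − (-35)·(-21)) + ((-35)·49 − (-20)·(-32))| = 6120, so the area is 3060.
Summing gcd(|Δx|,|Δy|) over the edges gives the boundary count: gcd(39,36) + gcd(13,34) + gcd(67,11) + gcd(15,81) = 3+1+1+3 = 8.
By Pick's theorem I = A − B/2 + 1 = 3060 − 8/2 + 1 = 3057.

3057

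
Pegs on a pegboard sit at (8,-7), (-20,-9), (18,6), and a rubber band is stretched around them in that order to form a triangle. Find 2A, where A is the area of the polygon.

The shoelace formula gives twice the area as |(8·(-9) − (-20)·(-7)) + ((-20)·6 − 18·(-9)) + (18·(-7) − 8·6)| = 344, so the area is 172.

344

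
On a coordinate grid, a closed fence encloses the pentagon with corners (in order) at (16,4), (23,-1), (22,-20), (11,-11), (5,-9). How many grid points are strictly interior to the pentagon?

222

Using the shoelace formula, 2A = |[16·(-1) − 23·4] + [23·(-20) − 22·(-1)] + [22·(-11) − 11·(-20)] + [11·(-9) − 5·(-11)] + [5·4 − 16·(-9)]| = 448, so the area is 224.
The number of boundary lattice points is Σ gcd(|Δx|,|Δy|) = gcd(7,5) + gcd(1,19) + gcd(11,9) + gcd(6,2) + gcd(11,13) = 1+1+1+2+1 = 6.
By Pick's theorem A = I + B/2 − 1, so I = 224 − 6/2 + 1 = 222.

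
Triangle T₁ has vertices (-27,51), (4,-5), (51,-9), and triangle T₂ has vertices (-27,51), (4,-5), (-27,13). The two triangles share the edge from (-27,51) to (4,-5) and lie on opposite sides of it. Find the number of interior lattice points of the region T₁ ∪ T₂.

1821

The union is the simple quadrilateral with vertices (-27,51), (51,-9), (4,-5), (-27,13) in order.
Using the shoelace formula, 2A = |((-27)·(-9) − 51·51) + (51·(-5) − 4·(-9)) + (4·13 − (-27)·(-5)) + ((-27)·51 − (-27)·13)| = 3686, so the area is 1843.
The number of boundary lattice points is Σ gcd(|Δx|,|Δy|) = gcd(78,60) + gcd(47,4) + gcd(31,18) + gcd(0,38) = 6+1+1+38 = 46.
By Pick's theorem I = A − B/2 + 1 = 1843 − 46/2 + 1 = 1821.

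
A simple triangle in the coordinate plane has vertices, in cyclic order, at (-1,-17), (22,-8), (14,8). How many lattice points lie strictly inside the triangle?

Using the shoelace formula, 2A = |[(-1)·(-8) − 22·(-17)] + [22·8 − 14·(-8)] + [14·(-17) − (-1)·8]| = 440, so the area is 220.
Summing gcd(|Δx|,|Δy|) over the edges gives the boundary count: gcd(23,9) + gcd(8,16) + gcd(15,25) = 1+8+5 = 14.
By Pick's theorem A = I + B/2 − 1, so I = 220 − 14/2 + 1 = 214.

214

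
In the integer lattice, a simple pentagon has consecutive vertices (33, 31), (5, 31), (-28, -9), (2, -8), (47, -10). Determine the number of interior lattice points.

2023

Using the shoelace formula, 2A = |[33·31 − 5·31] + [5·(-9) − (-28)·31] + [(-28)·(-8) − 2·(-9)] + [2·(-10) − 47·(-8)] + [47·31 − 33·(-10)]| = 4076, so the area is 2038.
The number of boundary lattice points is Σ gcd(|Δx|,|Δy|) = gcd(28,0) + gcd(33,40) + gcd(30,1) + gcd(45,2) + gcd(14,41) = 28+1+1+1+1 = 32.
Pick's theorem gives I = A − B/2 + 1 = 2038 − 32/2 + 1 = 2023.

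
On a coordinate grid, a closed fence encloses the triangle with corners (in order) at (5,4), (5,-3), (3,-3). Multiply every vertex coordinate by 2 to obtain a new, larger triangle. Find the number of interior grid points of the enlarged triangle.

The shoelace formula gives twice the area as |(5·(-3) − 5·4) + (5·(-3) − 3·(-3)) + (3·4 − 5·(-3))| = 14, so the area is 7.
The number of boundary lattice points is Σ gcd(|Δx|,|Δy|) = gcd(0,7) + gcd(2,0) + gcd(2,7) = 7+2+1 = 10.
Scaling by 2 multiplies the area by 2² = 4 (so the new area is 28) and multiplies the boundary lattice-point count by 2, giving 20.
By Pick's theorem, the interior count of the dilated polygon is 28 − 20/2 + 1 = 19.

19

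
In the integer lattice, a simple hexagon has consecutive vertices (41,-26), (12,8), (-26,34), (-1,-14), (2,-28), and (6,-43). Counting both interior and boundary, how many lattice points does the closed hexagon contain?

The shoelace formula gives twice the area as |(41·8 − 12·(-26)) + (12·34 − (-26)·8) + ((-26)·(-14) − (-1)·34) + ((-1)·(-28) − 2·(-14)) + (2·(-43) − 6·(-28)) + (6·(-26) − 41·(-43))| = 3399, so the area is 1699.5.
Along each edge there are gcd(|Δx|,|Δy|)+1 lattice points, so counting each shared vertex once the boundary has gcd(29,34) + gcd(38,26) + gcd(25,48) + gcd(3,14) + gcd(4,15) + gcd(35,17) = 1+2+1+1+1+1 = 7.
Pick's theorem gives I = A − B/2 + 1 = 1699.5 − 7/2 + 1 = 1697, so the closed region contains I + B = 1697 + 7 = 1704 lattice points.

1704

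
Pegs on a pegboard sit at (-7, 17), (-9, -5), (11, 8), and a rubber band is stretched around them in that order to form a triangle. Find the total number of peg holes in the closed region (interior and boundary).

The shoelace formula gives twice the area as |[(-7)·(-5) − (-9)·17] + [(-9)·8 − 11·(-5)] + [11·17 − (-7)·8]| = 414, so the area is 207.
Summing gcd(|Δx|,|Δy|) over the edges gives the boundary count: gcd(2,22) + gcd(20,13) + gcd(18,9) = 2+1+9 = 12.
Pick's theorem gives I = A − B/2 + 1 = 207 − 12/2 + 1 = 202, so the closed region contains I + B = 202 + 12 = 214 lattice points.

214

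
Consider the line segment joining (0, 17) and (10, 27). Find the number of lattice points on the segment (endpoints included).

11

The number of lattice points on a segment between lattice points is gcd(|Δx|,|Δy|) + 1 = gcd(10,10) + 1 = 10 + 1 = 11.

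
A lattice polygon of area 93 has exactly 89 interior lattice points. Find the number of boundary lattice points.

10

Pick's theorem gives A = I + B/2 − 1, so B = 2(A − I + 1) = 2(93 − 89 + 1) = 10.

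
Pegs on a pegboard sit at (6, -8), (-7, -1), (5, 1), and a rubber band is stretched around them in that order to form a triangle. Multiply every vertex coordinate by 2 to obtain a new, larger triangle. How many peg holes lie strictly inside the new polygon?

The shoelace formula gives twice the area as |(6·(-1) − (-7)·(-8)) + ((-7)·1 − 5·(-1)) + (5·(-8) − 6·1)| = 110, so the area is 55.
The number of boundary lattice points is Σ gcd(|Δx|,|Δy|) = gcd(13,7) + gcd(12,2) + gcd(1,9) = 1+2+1 = 4.
Scaling by 2 multiplies the area by 2² = 4 (so the new area is 220) and multiplies the boundary lattice-point count by 2, giving 8.
By Pick's theorem, the interior count of the dilated polygon is 220 − 8/2 + 1 = 217.

217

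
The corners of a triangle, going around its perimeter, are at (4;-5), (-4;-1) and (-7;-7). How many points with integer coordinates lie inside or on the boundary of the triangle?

35

Using the shoelace formula, 2A = |(4·(-1) − (-4)·(-5)) + ((-4)·(-7) − (-7)·(-1)) + ((-7)·(-5) − 4·(-7))| = 60, so the area is 30.
The number of boundary lattice points is Σ gcd(|Δx|,|Δy|) = gcd(8,4) + gcd(3,6) + gcd(11,2) = 4+3+1 = 8.
Pick's theorem gives I = A − B/2 + 1 = 30 − 8/2 + 1 = 27, so the closed region contains I + B = 27 + 8 = 35 lattice points.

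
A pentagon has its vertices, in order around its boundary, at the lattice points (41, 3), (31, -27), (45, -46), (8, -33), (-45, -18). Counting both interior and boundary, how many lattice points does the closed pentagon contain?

The shoelace formula gives twice the area as |[41·(-27) − 31·3] + [31·(-46) − 45·(-27)] + [45·(-33) − 8·(-46)] + [8·(-18) − (-45)·(-33)] + [(-45)·3 − 41·(-18)]| = 3554, so the area is 1777.
The number of boundary lattice points is Σ gcd(|Δx|,|Δy|) = gcd(10,30) + gcd(14,19) + gcd(37,13) + gcd(53,15) + gcd(86,21) = 10+1+1+1+1 = 14.
Pick's theorem gives I = A − B/2 + 1 = 1777 − 14/2 + 1 = 1771, so the closed region contains I + B = 1771 + 14 = 1785 lattice points.

1785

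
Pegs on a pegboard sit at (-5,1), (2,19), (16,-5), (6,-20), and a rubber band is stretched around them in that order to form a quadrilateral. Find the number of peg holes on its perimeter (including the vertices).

9

Along each edge there are gcd(|Δx|,|Δy|)+1 lattice points, so counting each shared vertex once the boundary has gcd(7,18) + gcd(14,24) + gcd(10,15) + gcd(11,21) = 1+2+5+1 = 9.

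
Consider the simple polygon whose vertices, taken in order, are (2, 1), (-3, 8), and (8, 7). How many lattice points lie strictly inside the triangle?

Using the shoelace formula, 2A = |[2·8 − (-3)·1] + [(-3)·7 − 8·8] + [8·1 − 2·7]| = 72, so the area is 36.
Summing gcd(|Δx|,|Δy|) over the edges gives the boundary count: gcd(5,7) + gcd(11,1) + gcd(6,6) = 1+1+6 = 8.
Pick's theorem gives I = A − B/2 + 1 = 36 − 8/2 + 1 = 33.

33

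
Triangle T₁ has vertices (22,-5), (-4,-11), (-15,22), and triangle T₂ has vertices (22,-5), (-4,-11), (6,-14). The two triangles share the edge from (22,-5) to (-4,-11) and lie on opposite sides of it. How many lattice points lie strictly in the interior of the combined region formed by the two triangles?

525

The union is the simple quadrilateral with vertices (22,-5), (-15,22), (-4,-11), (6,-14) in order.
By the shoelace formula, twice the signed area is |[22·22 − (-15)·(-5)] + [(-15)·(-11) − (-4)·22] + [(-4)·(-14) − 6·(-11)] + [6·(-5) − 22·(-14)]| = 1062, so the area is 531.
Summing gcd(|Δx|,|Δy|) over the edges gives the boundary count: gcd(37,27) + gcd(11,33) + gcd(10,3) + gcd(16,9) = 1+11+1+1 = 14.
By Pick's theorem I = A − B/2 + 1 = 531 − 14/2 + 1 = 525.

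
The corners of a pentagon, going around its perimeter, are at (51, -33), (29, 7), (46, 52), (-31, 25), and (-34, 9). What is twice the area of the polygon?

6496

By the shoelace formula, twice the signed area is |(51·7 − 29·(-33)) + (29·52 − 46·7) + (46·25 − (-31)·52) + ((-31)·9 − (-34)·25) + ((-34)·(-33) − 51·9)| = 6496, so the area is 3248.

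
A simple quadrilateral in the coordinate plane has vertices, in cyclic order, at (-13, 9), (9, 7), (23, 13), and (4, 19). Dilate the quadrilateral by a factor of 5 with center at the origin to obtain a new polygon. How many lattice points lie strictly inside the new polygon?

The shoelace formula gives twice the area as |[(-13)·7 − 9·9] + [9·13 − 23·7] + [23·19 − 4·13] + [4·9 − (-13)·19]| = 452, so the area is 226.
Summing gcd(|Δx|,|Δy|) over the edges gives the boundary count: gcd(22,2) + gcd(14,6) + gcd(19,6) + gcd(17,10) = 2+2+1+1 = 6.
Scaling by 5 multiplies the area by 5² = 25 (so the new area is 5650) and multiplies the boundary lattice-point count by 5, giving 30.
By Pick's theorem, the interior count of the dilated polygon is 5650 − 30/2 + 1 = 5636.

5636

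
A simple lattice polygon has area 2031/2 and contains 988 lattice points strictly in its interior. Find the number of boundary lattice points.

57

Pick's theorem gives A = I + B/2 − 1, so B = 2(A − I + 1) = 2(2031/2 − 988 + 1) = 57.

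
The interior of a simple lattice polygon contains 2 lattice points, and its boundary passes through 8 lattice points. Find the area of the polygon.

5

Pick's theorem states A = I + B/2 − 1, so A = 2 + 8/2 − 1 = 5.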